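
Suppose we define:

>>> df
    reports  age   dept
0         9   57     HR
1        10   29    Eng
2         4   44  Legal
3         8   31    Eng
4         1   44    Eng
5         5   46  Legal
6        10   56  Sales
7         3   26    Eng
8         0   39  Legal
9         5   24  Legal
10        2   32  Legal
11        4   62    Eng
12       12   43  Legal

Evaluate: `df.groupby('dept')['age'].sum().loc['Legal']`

228

group by dept, sum of age:
dept
Eng      192
HR        57
Legal    228
Sales     56
Name: age, dtype: int64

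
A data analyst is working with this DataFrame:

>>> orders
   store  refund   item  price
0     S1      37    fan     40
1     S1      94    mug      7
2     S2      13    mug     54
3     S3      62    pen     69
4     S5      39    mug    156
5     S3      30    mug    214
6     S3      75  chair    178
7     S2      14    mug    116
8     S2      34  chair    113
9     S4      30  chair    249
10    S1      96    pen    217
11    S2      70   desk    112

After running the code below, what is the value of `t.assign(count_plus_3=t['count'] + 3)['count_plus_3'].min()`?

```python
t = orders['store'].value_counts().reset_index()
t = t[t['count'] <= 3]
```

value_counts of store:
store
S2    4
S1    3
S3    3
S5    1
S4    1
Name: count, dtype: int64
reset_index():
  store  count
0    S2      4
1    S1      3
2    S3      3
3    S5      1
4    S4      1
filter rows where count <= 3:
  store  count
1    S1      3
2    S3      3
3    S5      1
4    S4      1
add column count_plus_3 = t['count'] + 3:
  store  count  count_plus_3
1    S1      3             6
2    S3      3             6
3    S5      1             4
4    S4      1             4

4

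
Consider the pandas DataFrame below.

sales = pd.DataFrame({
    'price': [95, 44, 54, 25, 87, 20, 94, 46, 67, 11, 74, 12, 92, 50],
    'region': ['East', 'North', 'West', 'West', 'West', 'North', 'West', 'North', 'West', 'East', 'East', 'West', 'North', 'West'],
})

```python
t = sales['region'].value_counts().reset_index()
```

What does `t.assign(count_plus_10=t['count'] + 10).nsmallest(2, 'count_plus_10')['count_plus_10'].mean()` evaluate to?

value_counts of region:
region
West     7
North    4
East     3
Name: count, dtype: int64
reset_index():
  region  count
0   West      7
1  North      4
2   East      3
add column count_plus_10 = t['count'] + 10:
  region  count  count_plus_10
0   West      7             17
1  North      4             14
2   East      3             13
take 2 rows with smallest count_plus_10:
  region  count  count_plus_10
2   East      3             13
1  North      4             14
Finally, mean of column 'count_plus_10' = 13.5.

13.5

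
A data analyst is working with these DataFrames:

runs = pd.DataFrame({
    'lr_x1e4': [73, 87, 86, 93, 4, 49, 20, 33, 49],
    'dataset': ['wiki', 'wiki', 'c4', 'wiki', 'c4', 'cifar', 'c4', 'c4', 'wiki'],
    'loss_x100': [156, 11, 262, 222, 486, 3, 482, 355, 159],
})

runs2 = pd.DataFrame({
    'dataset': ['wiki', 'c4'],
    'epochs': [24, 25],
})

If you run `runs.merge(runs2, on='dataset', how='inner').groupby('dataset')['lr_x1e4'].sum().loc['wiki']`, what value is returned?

302

merge on 'dataset' (how='inner') → 8 rows:
   lr_x1e4 dataset  loss_x100  epochs
0       73    wiki        156      24
1       87    wiki         11      24
2       86      c4        262      25
3       93    wiki        222      24
4        4      c4        486      25
5       20      c4        482      25
6       33      c4        355      25
7       49    wiki        159      24
group by dataset, sum of lr_x1e4:
dataset
c4      143
wiki    302
Name: lr_x1e4, dtype: int64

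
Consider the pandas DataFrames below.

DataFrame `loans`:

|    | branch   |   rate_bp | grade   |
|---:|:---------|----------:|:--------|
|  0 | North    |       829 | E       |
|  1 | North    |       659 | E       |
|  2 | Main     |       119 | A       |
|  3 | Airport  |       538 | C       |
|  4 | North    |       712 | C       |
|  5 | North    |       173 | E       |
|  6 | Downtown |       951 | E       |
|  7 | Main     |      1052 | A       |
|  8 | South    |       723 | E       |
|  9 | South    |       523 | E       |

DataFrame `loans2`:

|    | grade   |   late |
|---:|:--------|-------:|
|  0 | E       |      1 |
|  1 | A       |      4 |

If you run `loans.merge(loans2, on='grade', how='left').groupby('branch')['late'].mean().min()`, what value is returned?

merge on 'grade' (how='left') → 10 rows:
     branch  rate_bp grade  late
0     North      829     E   1.0
1     North      659     E   1.0
2      Main      119     A   4.0
3   Airport      538     C   NaN
4     North      712     C   NaN
5     North      173     E   1.0
6  Downtown      951     E   1.0
7      Main     1052     A   4.0
8     South      723     E   1.0
9     South      523     E   1.0
group by branch, mean of late:
branch
Airport     NaN
Downtown    1.0
Main        4.0
North       1.0
South       1.0
Name: late, dtype: float64

1.0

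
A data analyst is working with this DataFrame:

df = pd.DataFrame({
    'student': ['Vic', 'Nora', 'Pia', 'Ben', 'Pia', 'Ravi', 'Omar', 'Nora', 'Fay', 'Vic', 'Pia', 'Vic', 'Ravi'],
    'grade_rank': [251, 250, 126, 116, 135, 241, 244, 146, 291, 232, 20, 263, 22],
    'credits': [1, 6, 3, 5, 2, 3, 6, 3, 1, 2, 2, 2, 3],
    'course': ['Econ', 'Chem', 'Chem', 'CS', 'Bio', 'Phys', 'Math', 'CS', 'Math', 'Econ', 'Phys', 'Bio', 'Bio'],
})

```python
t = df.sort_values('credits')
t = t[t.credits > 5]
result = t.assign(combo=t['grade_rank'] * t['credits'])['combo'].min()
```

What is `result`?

sort by credits:
   student  grade_rank  credits course
0      Vic         251        1   Econ
8      Fay         291        1   Math
4      Pia         135        2    Bio
9      Vic         232        2   Econ
10     Pia          20        2   Phys
11     Vic         263        2    Bio
2      Pia         126        3   Chem
5     Ravi         241        3   Phys
7     Nora         146        3     CS
12    Ravi          22        3    Bio
3      Ben         116        5     CS
1     Nora         250        6   Chem
6     Omar         244        6   Math
filter rows where credits > 5:
  student  grade_rank  credits course
1    Nora         250        6   Chem
6    Omar         244        6   Math
add column combo = t['grade_rank'] * t['credits']:
  student  grade_rank  credits course  combo
1    Nora         250        6   Chem   1500
6    Omar         244        6   Math   1464
Then the min of column 'combo': 1464

1464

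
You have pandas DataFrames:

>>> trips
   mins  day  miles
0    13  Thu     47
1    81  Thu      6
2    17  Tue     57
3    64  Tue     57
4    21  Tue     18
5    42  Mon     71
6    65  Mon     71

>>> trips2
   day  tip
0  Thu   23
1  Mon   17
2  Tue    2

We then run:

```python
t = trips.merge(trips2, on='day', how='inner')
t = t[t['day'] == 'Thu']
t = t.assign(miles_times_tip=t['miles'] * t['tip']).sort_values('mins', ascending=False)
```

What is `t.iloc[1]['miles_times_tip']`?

1081

merge on 'day' (how='inner') → 7 rows:
   mins  day  miles  tip
0    13  Thu     47   23
1    81  Thu      6   23
2    17  Tue     57    2
3    64  Tue     57    2
4    21  Tue     18    2
5    42  Mon     71   17
6    65  Mon     71   17
filter rows where day == 'Thu':
   mins  day  miles  tip
0    13  Thu     47   23
1    81  Thu      6   23
add column miles_times_tip = t['miles'] * t['tip']:
   mins  day  miles  tip  miles_times_tip
0    13  Thu     47   23             1081
1    81  Thu      6   23              138
sort by mins descending:
   mins  day  miles  tip  miles_times_tip
1    81  Thu      6   23              138
0    13  Thu     47   23             1081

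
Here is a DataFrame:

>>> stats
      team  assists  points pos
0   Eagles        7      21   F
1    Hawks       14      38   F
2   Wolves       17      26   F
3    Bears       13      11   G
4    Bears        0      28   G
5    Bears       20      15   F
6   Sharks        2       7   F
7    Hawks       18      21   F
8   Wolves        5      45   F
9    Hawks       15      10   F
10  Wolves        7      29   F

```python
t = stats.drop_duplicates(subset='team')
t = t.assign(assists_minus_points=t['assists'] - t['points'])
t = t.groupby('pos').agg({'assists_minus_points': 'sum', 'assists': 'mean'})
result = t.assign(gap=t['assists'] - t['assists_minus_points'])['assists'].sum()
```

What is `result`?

drop duplicate team (keep=first):
     team  assists  points pos
0  Eagles        7      21   F
1   Hawks       14      38   F
2  Wolves       17      26   F
3   Bears       13      11   G
6  Sharks        2       7   F
add column assists_minus_points = t['assists'] - t['points']:
     team  assists  points pos  assists_minus_points
0  Eagles        7      21   F                   -14
1   Hawks       14      38   F                   -24
2  Wolves       17      26   F                    -9
3   Bears       13      11   G                     2
6  Sharks        2       7   F                    -5
group by pos: sum(assists_minus_points), mean(assists):
     assists_minus_points  assists
pos                               
F                     -52     10.0
G                       2     13.0
add column gap = t['assists'] - t['assists_minus_points']:
     assists_minus_points  assists   gap
pos                                     
F                     -52     10.0  62.0
G                       2     13.0  11.0

23.0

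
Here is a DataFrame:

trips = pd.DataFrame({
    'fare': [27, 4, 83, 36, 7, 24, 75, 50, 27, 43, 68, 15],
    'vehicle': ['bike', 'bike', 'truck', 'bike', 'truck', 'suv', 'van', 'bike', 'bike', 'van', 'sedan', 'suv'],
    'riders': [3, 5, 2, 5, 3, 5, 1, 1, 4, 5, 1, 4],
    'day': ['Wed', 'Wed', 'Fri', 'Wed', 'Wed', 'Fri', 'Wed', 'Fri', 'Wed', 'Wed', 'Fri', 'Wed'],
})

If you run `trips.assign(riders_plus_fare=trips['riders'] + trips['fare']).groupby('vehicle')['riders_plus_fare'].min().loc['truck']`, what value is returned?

add column riders_plus_fare = trips['riders'] + trips['fare']:
    fare vehicle  riders  day  riders_plus_fare
0     27    bike       3  Wed                30
1      4    bike       5  Wed                 9
2     83   truck       2  Fri                85
3     36    bike       5  Wed                41
4      7   truck       3  Wed                10
5     24     suv       5  Fri                29
6     75     van       1  Wed                76
7     50    bike       1  Fri                51
8     27    bike       4  Wed                31
9     43     van       5  Wed                48
10    68   sedan       1  Fri                69
11    15     suv       4  Wed                19
group by vehicle, min of riders_plus_fare:
vehicle
bike      9
sedan    69
suv      19
truck    10
van      48
Name: riders_plus_fare, dtype: int64

10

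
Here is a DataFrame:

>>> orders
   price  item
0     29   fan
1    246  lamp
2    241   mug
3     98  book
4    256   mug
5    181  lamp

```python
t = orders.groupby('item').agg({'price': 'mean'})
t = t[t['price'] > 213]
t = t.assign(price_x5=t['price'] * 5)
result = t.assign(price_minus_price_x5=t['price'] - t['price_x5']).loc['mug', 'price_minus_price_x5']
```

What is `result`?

-994.0

group by item, mean of price:
      price
item       
book   98.0
fan    29.0
lamp  213.5
mug   248.5
filter rows where price > 213:
      price
item       
lamp  213.5
mug   248.5
add column price_x5 = t['price'] * 5:
      price  price_x5
item                 
lamp  213.5    1067.5
mug   248.5    1242.5
add column price_minus_price_x5 = t['price'] - t['price_x5']:
      price  price_x5  price_minus_price_x5
item                                       
lamp  213.5    1067.5                -854.0
mug   248.5    1242.5                -994.0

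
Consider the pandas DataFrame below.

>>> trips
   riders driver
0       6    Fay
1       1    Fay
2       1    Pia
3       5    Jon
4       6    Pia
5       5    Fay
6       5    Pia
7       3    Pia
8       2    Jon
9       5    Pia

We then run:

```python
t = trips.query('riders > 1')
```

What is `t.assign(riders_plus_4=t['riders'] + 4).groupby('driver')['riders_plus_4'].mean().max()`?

filter rows where riders > 1:
   riders driver
0       6    Fay
3       5    Jon
4       6    Pia
5       5    Fay
6       5    Pia
7       3    Pia
8       2    Jon
9       5    Pia
add column riders_plus_4 = t['riders'] + 4:
   riders driver  riders_plus_4
0       6    Fay             10
3       5    Jon              9
4       6    Pia             10
5       5    Fay              9
6       5    Pia              9
7       3    Pia              7
8       2    Jon              6
9       5    Pia              9
group by driver, mean of riders_plus_4:
driver
Fay    9.50
Jon    7.50
Pia    8.75
Name: riders_plus_4, dtype: float64
So max() = 9.5.

9.5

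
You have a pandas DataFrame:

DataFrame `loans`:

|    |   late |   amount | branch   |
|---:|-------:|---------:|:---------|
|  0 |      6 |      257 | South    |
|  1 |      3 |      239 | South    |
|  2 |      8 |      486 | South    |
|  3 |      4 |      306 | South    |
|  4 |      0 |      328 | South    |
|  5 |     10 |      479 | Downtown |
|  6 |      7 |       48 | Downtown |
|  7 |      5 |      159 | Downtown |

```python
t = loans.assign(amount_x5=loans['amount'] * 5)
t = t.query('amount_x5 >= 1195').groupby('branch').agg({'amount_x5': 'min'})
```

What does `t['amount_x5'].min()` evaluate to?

add column amount_x5 = loans['amount'] * 5:
   late  amount    branch  amount_x5
0     6     257     South       1285
1     3     239     South       1195
2     8     486     South       2430
3     4     306     South       1530
4     0     328     South       1640
5    10     479  Downtown       2395
6     7      48  Downtown        240
7     5     159  Downtown        795
filter rows where amount_x5 >= 1195:
   late  amount    branch  amount_x5
0     6     257     South       1285
1     3     239     South       1195
2     8     486     South       2430
3     4     306     South       1530
4     0     328     South       1640
5    10     479  Downtown       2395
group by branch, min of amount_x5:
          amount_x5
branch             
Downtown       2395
South          1195
Reading off the min of column 'amount_x5', we get 1195.

1195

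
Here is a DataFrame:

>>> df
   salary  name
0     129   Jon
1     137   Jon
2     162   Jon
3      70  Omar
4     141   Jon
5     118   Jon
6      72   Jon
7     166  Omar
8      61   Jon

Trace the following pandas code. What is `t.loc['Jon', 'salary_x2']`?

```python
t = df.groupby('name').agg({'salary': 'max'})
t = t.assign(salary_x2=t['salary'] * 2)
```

324

group by name, max of salary:
      salary
name        
Jon      162
Omar     166
add column salary_x2 = t['salary'] * 2:
      salary  salary_x2
name                   
Jon      162        324
Omar     166        332
Hence 324.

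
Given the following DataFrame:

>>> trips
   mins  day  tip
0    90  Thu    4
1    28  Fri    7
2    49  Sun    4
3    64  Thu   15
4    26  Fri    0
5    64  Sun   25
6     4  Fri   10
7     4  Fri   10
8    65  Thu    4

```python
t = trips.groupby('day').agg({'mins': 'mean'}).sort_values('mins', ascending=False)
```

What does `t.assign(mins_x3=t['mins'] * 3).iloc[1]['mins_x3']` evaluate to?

169.5

group by day, mean of mins:
     mins
day      
Fri  15.5
Sun  56.5
Thu  73.0
sort by mins descending:
     mins
day      
Thu  73.0
Sun  56.5
Fri  15.5
add column mins_x3 = t['mins'] * 3:
     mins  mins_x3
day               
Thu  73.0    219.0
Sun  56.5    169.5
Fri  15.5     46.5
value at position 1, column 'mins_x3' → 169.5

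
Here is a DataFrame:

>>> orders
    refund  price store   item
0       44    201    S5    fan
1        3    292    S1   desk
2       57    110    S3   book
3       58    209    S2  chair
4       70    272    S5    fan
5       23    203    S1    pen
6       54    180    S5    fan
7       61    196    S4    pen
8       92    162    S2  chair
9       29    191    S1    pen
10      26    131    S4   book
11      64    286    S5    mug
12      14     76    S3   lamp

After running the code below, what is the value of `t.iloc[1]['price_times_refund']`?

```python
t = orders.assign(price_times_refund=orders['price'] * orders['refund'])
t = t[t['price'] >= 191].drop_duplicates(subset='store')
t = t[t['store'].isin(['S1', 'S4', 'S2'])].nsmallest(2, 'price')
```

12122

add column price_times_refund = orders['price'] * orders['refund']:
    refund  price store   item  price_times_refund
0       44    201    S5    fan                8844
1        3    292    S1   desk                 876
2       57    110    S3   book                6270
3       58    209    S2  chair               12122
4       70    272    S5    fan               19040
5       23    203    S1    pen                4669
6       54    180    S5    fan                9720
7       61    196    S4    pen               11956
8       92    162    S2  chair               14904
9       29    191    S1    pen                5539
10      26    131    S4   book                3406
11      64    286    S5    mug               18304
12      14     76    S3   lamp                1064
filter rows where price >= 191:
    refund  price store   item  price_times_refund
0       44    201    S5    fan                8844
1        3    292    S1   desk                 876
3       58    209    S2  chair               12122
4       70    272    S5    fan               19040
5       23    203    S1    pen                4669
7       61    196    S4    pen               11956
9       29    191    S1    pen                5539
11      64    286    S5    mug               18304
drop duplicate store (keep=first):
   refund  price store   item  price_times_refund
0      44    201    S5    fan                8844
1       3    292    S1   desk                 876
3      58    209    S2  chair               12122
7      61    196    S4    pen               11956
filter rows where store in ['S1', 'S4', 'S2']:
   refund  price store   item  price_times_refund
1       3    292    S1   desk                 876
3      58    209    S2  chair               12122
7      61    196    S4    pen               11956
take 2 rows with smallest price:
   refund  price store   item  price_times_refund
7      61    196    S4    pen               11956
3      58    209    S2  chair               12122
value at position 1, column 'price_times_refund' → 12122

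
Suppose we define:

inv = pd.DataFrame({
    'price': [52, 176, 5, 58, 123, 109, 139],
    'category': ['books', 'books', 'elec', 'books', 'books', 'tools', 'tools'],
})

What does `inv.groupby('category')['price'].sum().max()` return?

409

group by category, sum of price:
category
books    409
elec       5
tools    248
Name: price, dtype: int64
Then the max of the resulting series: 409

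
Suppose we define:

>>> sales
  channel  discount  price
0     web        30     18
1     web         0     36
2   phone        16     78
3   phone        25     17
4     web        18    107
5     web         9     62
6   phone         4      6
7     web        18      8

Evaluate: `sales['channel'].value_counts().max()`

value_counts of channel:
channel
web      5
phone    3
Name: count, dtype: int64

5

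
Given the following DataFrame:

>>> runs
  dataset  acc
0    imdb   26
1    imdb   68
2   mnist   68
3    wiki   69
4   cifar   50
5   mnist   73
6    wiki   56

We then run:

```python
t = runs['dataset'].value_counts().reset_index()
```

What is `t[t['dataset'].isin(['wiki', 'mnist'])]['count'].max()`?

value_counts of dataset:
dataset
imdb     2
mnist    2
wiki     2
cifar    1
Name: count, dtype: int64
reset_index():
  dataset  count
0    imdb      2
1   mnist      2
2    wiki      2
3   cifar      1
filter rows where dataset in ['wiki', 'mnist']:
  dataset  count
1   mnist      2
2    wiki      2
Hence 2.

2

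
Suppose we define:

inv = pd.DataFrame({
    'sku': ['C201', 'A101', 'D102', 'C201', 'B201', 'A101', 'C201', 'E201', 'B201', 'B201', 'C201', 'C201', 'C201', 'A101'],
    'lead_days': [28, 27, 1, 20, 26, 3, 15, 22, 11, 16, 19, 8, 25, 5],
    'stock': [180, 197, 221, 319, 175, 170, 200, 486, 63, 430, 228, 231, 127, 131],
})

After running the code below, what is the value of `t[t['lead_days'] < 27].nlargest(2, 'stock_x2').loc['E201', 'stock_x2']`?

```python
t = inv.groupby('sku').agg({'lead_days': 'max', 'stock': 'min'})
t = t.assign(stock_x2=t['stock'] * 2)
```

972

group by sku: max(lead_days), min(stock):
      lead_days  stock
sku                   
A101         27    131
B201         26     63
C201         28    127
D102          1    221
E201         22    486
add column stock_x2 = t['stock'] * 2:
      lead_days  stock  stock_x2
sku                             
A101         27    131       262
B201         26     63       126
C201         28    127       254
D102          1    221       442
E201         22    486       972
filter rows where lead_days < 27:
      lead_days  stock  stock_x2
sku                             
B201         26     63       126
D102          1    221       442
E201         22    486       972
take 2 rows with largest stock_x2:
      lead_days  stock  stock_x2
sku                             
E201         22    486       972
D102          1    221       442
So loc['E201', 'stock_x2'] = 972.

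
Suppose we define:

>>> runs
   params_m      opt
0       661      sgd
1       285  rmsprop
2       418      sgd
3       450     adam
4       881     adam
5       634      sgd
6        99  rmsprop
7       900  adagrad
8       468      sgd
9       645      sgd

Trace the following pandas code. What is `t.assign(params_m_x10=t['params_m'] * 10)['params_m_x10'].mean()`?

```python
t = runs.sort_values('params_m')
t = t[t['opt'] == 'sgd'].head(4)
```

5412.5

sort by params_m:
   params_m      opt
6        99  rmsprop
1       285  rmsprop
2       418      sgd
3       450     adam
8       468      sgd
5       634      sgd
9       645      sgd
0       661      sgd
4       881     adam
7       900  adagrad
filter rows where opt == 'sgd':
   params_m  opt
2       418  sgd
8       468  sgd
5       634  sgd
9       645  sgd
0       661  sgd
take first 4 rows:
   params_m  opt
2       418  sgd
8       468  sgd
5       634  sgd
9       645  sgd
add column params_m_x10 = t['params_m'] * 10:
   params_m  opt  params_m_x10
2       418  sgd          4180
8       468  sgd          4680
5       634  sgd          6340
9       645  sgd          6450
So mean() = 5412.5.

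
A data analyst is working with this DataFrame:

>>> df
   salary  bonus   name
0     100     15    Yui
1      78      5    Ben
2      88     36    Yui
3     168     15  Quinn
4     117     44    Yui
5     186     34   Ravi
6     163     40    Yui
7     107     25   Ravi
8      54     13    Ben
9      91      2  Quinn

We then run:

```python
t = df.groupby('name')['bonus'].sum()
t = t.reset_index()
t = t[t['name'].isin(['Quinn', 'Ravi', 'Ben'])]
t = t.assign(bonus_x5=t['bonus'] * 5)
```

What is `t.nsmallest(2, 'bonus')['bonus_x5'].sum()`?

group by name, sum of bonus:
name
Ben       18
Quinn     17
Ravi      59
Yui      135
Name: bonus, dtype: int64
reset_index():
    name  bonus
0    Ben     18
1  Quinn     17
2   Ravi     59
3    Yui    135
filter rows where name in ['Quinn', 'Ravi', 'Ben']:
    name  bonus
0    Ben     18
1  Quinn     17
2   Ravi     59
add column bonus_x5 = t['bonus'] * 5:
    name  bonus  bonus_x5
0    Ben     18        90
1  Quinn     17        85
2   Ravi     59       295
take 2 rows with smallest bonus:
    name  bonus  bonus_x5
1  Quinn     17        85
0    Ben     18        90
Finally, sum of column 'bonus_x5' = 175.

175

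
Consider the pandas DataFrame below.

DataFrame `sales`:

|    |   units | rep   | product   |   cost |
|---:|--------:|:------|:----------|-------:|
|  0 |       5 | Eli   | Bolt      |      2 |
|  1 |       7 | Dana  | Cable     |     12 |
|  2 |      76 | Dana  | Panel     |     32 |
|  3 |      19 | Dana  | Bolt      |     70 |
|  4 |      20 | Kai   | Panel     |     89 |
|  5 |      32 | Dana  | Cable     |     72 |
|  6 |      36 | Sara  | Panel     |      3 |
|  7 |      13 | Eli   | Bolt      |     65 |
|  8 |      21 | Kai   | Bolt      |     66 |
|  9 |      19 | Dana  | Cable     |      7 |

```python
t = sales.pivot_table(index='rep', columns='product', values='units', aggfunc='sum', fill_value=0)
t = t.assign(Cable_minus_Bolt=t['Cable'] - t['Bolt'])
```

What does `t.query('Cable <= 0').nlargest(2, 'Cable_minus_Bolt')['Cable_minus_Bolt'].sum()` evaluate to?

pivot: rows=rep, cols=product, sum(units):
product  Bolt  Cable  Panel
rep                        
Dana       19     58     76
Eli        18      0      0
Kai        21      0     20
Sara        0      0     36
add column Cable_minus_Bolt = t['Cable'] - t['Bolt']:
product  Bolt  Cable  Panel  Cable_minus_Bolt
rep                                          
Dana       19     58     76                39
Eli        18      0      0               -18
Kai        21      0     20               -21
Sara        0      0     36                 0
filter rows where Cable <= 0:
product  Bolt  Cable  Panel  Cable_minus_Bolt
rep                                          
Eli        18      0      0               -18
Kai        21      0     20               -21
Sara        0      0     36                 0
take 2 rows with largest Cable_minus_Bolt:
product  Bolt  Cable  Panel  Cable_minus_Bolt
rep                                          
Sara        0      0     36                 0
Eli        18      0      0               -18

-18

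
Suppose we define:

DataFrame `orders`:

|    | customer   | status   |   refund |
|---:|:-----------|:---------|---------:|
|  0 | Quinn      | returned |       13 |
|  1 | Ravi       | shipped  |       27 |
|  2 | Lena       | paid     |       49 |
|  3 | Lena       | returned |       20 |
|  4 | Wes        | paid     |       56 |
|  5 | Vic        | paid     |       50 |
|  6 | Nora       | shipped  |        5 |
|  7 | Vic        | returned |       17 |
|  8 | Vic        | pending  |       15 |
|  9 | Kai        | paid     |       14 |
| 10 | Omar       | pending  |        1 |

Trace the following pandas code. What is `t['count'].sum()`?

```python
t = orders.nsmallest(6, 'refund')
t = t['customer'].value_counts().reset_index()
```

take 6 rows with smallest refund:
   customer    status  refund
10     Omar   pending       1
6      Nora   shipped       5
0     Quinn  returned      13
9       Kai      paid      14
8       Vic   pending      15
7       Vic  returned      17
value_counts of customer:
customer
Vic      2
Omar     1
Nora     1
Quinn    1
Kai      1
Name: count, dtype: int64
reset_index():
  customer  count
0      Vic      2
1     Omar      1
2     Nora      1
3    Quinn      1
4      Kai      1
Finally, sum of column 'count' = 6.

6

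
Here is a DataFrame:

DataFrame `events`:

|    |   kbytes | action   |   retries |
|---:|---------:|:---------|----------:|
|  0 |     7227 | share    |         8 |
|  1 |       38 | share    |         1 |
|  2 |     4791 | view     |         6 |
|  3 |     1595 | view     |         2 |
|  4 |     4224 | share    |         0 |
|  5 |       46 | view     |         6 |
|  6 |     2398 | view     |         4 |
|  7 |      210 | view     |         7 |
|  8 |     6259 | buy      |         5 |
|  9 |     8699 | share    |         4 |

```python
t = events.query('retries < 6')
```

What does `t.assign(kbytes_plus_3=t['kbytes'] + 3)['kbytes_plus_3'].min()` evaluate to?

filter rows where retries < 6:
   kbytes action  retries
1      38  share        1
3    1595   view        2
4    4224  share        0
6    2398   view        4
8    6259    buy        5
9    8699  share        4
add column kbytes_plus_3 = t['kbytes'] + 3:
   kbytes action  retries  kbytes_plus_3
1      38  share        1             41
3    1595   view        2           1598
4    4224  share        0           4227
6    2398   view        4           2401
8    6259    buy        5           6262
9    8699  share        4           8702
So min() = 41.

41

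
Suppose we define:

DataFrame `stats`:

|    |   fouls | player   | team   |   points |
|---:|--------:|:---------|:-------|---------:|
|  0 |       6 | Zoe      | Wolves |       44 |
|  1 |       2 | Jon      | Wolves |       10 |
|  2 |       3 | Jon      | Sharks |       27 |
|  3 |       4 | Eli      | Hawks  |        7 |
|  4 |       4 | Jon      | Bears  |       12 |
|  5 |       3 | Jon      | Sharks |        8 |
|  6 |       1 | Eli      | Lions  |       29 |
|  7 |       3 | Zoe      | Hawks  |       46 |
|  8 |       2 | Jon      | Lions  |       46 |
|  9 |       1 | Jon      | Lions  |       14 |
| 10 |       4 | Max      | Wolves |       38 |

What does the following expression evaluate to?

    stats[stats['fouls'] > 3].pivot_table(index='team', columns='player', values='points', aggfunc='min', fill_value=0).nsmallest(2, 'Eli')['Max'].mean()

19.0

filter rows where fouls > 3:
    fouls player    team  points
0       6    Zoe  Wolves      44
3       4    Eli   Hawks       7
4       4    Jon   Bears      12
10      4    Max  Wolves      38
pivot: rows=team, cols=player, min(points):
player  Eli  Jon  Max  Zoe
team                      
Bears     0   12    0    0
Hawks     7    0    0    0
Wolves    0    0   38   44
take 2 rows with smallest Eli:
player  Eli  Jon  Max  Zoe
team                      
Bears     0   12    0    0
Wolves    0    0   38   44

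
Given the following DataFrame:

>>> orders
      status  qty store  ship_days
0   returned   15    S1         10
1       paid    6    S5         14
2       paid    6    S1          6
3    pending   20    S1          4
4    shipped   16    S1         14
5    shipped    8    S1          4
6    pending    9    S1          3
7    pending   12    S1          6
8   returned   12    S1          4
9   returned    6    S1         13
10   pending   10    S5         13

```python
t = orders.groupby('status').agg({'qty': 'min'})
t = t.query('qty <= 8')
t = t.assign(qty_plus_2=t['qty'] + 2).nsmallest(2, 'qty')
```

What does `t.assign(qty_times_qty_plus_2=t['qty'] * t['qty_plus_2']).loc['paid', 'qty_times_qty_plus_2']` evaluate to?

48

group by status, min of qty:
          qty
status       
paid        6
pending     9
returned    6
shipped     8
filter rows where qty <= 8:
          qty
status       
paid        6
returned    6
shipped     8
add column qty_plus_2 = t['qty'] + 2:
          qty  qty_plus_2
status                   
paid        6           8
returned    6           8
shipped     8          10
take 2 rows with smallest qty:
          qty  qty_plus_2
status                   
paid        6           8
returned    6           8
add column qty_times_qty_plus_2 = t['qty'] * t['qty_plus_2']:
          qty  qty_plus_2  qty_times_qty_plus_2
status                                         
paid        6           8                    48
returned    6           8                    48
The value at row 'paid', column 'qty_times_qty_plus_2' is 48.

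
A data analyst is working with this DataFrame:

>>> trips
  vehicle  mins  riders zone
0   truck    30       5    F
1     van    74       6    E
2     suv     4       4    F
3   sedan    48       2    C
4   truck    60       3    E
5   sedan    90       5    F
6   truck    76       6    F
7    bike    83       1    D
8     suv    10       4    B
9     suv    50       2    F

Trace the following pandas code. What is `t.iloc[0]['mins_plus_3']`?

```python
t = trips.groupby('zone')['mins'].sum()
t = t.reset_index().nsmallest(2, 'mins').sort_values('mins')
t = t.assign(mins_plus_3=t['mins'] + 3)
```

group by zone, sum of mins:
zone
B     10
C     48
D     83
E    134
F    250
Name: mins, dtype: int64
reset_index():
  zone  mins
0    B    10
1    C    48
2    D    83
3    E   134
4    F   250
take 2 rows with smallest mins:
  zone  mins
0    B    10
1    C    48
sort by mins:
  zone  mins
0    B    10
1    C    48
add column mins_plus_3 = t['mins'] + 3:
  zone  mins  mins_plus_3
0    B    10           13
1    C    48           51
Taking the value at position 0, column 'mins_plus_3' gives 13.

13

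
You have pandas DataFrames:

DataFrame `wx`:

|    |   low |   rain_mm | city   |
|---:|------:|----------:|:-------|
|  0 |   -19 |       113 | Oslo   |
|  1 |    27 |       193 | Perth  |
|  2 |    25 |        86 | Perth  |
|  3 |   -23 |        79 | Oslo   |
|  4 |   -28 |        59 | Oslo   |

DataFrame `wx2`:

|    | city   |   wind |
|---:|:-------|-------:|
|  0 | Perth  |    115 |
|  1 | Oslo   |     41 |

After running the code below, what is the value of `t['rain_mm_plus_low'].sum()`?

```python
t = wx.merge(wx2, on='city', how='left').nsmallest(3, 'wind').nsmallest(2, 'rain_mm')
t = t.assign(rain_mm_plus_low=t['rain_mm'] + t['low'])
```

87

merge on 'city' (how='left') → 5 rows:
   low  rain_mm   city  wind
0  -19      113   Oslo    41
1   27      193  Perth   115
2   25       86  Perth   115
3  -23       79   Oslo    41
4  -28       59   Oslo    41
take 3 rows with smallest wind:
   low  rain_mm  city  wind
0  -19      113  Oslo    41
3  -23       79  Oslo    41
4  -28       59  Oslo    41
take 2 rows with smallest rain_mm:
   low  rain_mm  city  wind
4  -28       59  Oslo    41
3  -23       79  Oslo    41
add column rain_mm_plus_low = t['rain_mm'] + t['low']:
   low  rain_mm  city  wind  rain_mm_plus_low
4  -28       59  Oslo    41                31
3  -23       79  Oslo    41                56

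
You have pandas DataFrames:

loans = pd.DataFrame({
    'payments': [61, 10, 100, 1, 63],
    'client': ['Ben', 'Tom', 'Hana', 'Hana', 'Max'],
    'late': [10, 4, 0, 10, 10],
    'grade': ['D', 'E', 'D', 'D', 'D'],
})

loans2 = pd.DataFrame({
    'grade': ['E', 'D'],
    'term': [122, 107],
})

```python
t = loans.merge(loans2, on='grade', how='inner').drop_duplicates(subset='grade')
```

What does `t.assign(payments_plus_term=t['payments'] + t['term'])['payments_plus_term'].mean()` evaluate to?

150.0

merge on 'grade' (how='inner') → 5 rows:
   payments client  late grade  term
0        61    Ben    10     D   107
1        10    Tom     4     E   122
2       100   Hana     0     D   107
3         1   Hana    10     D   107
4        63    Max    10     D   107
drop duplicate grade (keep=first):
   payments client  late grade  term
0        61    Ben    10     D   107
1        10    Tom     4     E   122
add column payments_plus_term = t['payments'] + t['term']:
   payments client  late grade  term  payments_plus_term
0        61    Ben    10     D   107                 168
1        10    Tom     4     E   122                 132
Hence 150.0.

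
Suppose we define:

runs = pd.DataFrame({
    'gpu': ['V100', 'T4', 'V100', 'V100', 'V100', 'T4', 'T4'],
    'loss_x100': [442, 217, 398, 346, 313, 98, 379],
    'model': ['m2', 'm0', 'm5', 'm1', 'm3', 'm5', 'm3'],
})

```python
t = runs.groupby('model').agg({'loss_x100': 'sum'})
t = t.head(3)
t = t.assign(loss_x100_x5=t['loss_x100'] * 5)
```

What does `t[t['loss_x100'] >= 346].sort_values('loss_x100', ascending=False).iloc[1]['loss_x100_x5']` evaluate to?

1730

group by model, sum of loss_x100:
       loss_x100
model           
m0           217
m1           346
m2           442
m3           692
m5           496
take first 3 rows:
       loss_x100
model           
m0           217
m1           346
m2           442
add column loss_x100_x5 = t['loss_x100'] * 5:
       loss_x100  loss_x100_x5
model                         
m0           217          1085
m1           346          1730
m2           442          2210
filter rows where loss_x100 >= 346:
       loss_x100  loss_x100_x5
model                         
m1           346          1730
m2           442          2210
sort by loss_x100 descending:
       loss_x100  loss_x100_x5
model                         
m2           442          2210
m1           346          1730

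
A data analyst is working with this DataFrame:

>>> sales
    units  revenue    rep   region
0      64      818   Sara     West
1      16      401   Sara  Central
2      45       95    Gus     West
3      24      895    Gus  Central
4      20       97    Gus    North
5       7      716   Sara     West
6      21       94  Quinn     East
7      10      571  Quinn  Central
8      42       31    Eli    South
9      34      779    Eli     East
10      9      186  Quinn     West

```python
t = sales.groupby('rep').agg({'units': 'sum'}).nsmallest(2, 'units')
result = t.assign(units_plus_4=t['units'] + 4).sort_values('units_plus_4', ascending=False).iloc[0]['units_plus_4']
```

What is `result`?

group by rep, sum of units:
       units
rep         
Eli       76
Gus       89
Quinn     40
Sara      87
take 2 rows with smallest units:
       units
rep         
Quinn     40
Eli       76
add column units_plus_4 = t['units'] + 4:
       units  units_plus_4
rep                       
Quinn     40            44
Eli       76            80
sort by units_plus_4 descending:
       units  units_plus_4
rep                       
Eli       76            80
Quinn     40            44
Hence 80.

80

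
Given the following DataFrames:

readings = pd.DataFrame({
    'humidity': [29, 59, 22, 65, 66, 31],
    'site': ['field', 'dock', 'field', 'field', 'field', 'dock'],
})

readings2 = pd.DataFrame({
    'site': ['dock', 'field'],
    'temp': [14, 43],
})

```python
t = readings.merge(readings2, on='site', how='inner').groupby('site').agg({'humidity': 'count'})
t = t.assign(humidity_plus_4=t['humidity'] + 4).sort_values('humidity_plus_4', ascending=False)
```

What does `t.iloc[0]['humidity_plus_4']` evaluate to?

8

merge on 'site' (how='inner') → 6 rows:
   humidity   site  temp
0        29  field    43
1        59   dock    14
2        22  field    43
3        65  field    43
4        66  field    43
5        31   dock    14
group by site, count of humidity:
       humidity
site           
dock          2
field         4
add column humidity_plus_4 = t['humidity'] + 4:
       humidity  humidity_plus_4
site                            
dock          2                6
field         4                8
sort by humidity_plus_4 descending:
       humidity  humidity_plus_4
site                            
field         4                8
dock          2                6
Reading off the value at position 0, column 'humidity_plus_4', we get 8.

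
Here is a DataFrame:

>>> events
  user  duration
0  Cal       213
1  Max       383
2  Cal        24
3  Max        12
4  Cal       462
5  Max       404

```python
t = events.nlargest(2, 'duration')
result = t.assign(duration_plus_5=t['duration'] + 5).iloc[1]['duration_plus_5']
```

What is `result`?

409

take 2 rows with largest duration:
  user  duration
4  Cal       462
5  Max       404
add column duration_plus_5 = t['duration'] + 5:
  user  duration  duration_plus_5
4  Cal       462              467
5  Max       404              409
Reading off the value at position 1, column 'duration_plus_5', we get 409.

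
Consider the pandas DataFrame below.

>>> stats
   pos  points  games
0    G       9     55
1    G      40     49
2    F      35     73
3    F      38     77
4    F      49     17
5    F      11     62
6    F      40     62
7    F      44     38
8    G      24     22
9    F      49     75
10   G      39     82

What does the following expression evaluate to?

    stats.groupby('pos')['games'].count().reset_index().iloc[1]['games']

4

group by pos, count of games:
pos
F    7
G    4
Name: games, dtype: int64
reset_index():
  pos  games
0   F      7
1   G      4
Hence 4.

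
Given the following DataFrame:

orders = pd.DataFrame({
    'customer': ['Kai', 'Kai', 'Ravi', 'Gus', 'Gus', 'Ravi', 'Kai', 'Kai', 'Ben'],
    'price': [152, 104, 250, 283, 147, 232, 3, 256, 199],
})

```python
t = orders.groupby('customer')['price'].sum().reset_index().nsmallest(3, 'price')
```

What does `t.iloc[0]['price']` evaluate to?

group by customer, sum of price:
customer
Ben     199
Gus     430
Kai     515
Ravi    482
Name: price, dtype: int64
reset_index():
  customer  price
0      Ben    199
1      Gus    430
2      Kai    515
3     Ravi    482
take 3 rows with smallest price:
  customer  price
0      Ben    199
1      Gus    430
3     Ravi    482

199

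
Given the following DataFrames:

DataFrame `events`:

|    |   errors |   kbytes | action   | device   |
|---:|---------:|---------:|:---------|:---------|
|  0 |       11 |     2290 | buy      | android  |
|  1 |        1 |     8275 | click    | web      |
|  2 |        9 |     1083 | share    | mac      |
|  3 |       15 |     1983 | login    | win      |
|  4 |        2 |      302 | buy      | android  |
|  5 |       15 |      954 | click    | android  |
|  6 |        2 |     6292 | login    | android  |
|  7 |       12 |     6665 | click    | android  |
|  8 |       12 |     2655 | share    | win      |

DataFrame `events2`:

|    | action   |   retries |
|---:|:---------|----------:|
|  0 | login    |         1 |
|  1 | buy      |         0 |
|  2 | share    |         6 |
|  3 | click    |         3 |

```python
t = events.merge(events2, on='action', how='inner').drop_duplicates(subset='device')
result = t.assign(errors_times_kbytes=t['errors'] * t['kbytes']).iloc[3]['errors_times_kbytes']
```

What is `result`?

merge on 'action' (how='inner') → 9 rows:
   errors  kbytes action   device  retries
0      11    2290    buy  android        0
1       1    8275  click      web        3
2       9    1083  share      mac        6
3      15    1983  login      win        1
4       2     302    buy  android        0
5      15     954  click  android        3
6       2    6292  login  android        1
7      12    6665  click  android        3
8      12    2655  share      win        6
drop duplicate device (keep=first):
   errors  kbytes action   device  retries
0      11    2290    buy  android        0
1       1    8275  click      web        3
2       9    1083  share      mac        6
3      15    1983  login      win        1
add column errors_times_kbytes = t['errors'] * t['kbytes']:
   errors  kbytes action   device  retries  errors_times_kbytes
0      11    2290    buy  android        0                25190
1       1    8275  click      web        3                 8275
2       9    1083  share      mac        6                 9747
3      15    1983  login      win        1                29745

29745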